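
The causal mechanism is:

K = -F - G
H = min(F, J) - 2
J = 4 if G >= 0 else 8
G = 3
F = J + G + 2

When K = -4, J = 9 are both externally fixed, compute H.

7

The joint intervention fixes K = -4, J = 9, removing each variable's own equation.
F = J + G + 2  [with J=9, G=3]  = 14
H = min(F, J) - 2  [with F=14, J=9]  = 7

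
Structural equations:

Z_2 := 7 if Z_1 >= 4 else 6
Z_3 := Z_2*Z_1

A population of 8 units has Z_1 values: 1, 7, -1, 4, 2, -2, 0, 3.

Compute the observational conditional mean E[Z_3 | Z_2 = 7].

38.5

Observing Z_2=7 restricts to units where Z_2's equation naturally yields 7: Z_1 ∈ {7, 4}. In that subpopulation Z_3 = 49, 28, mean 38.5.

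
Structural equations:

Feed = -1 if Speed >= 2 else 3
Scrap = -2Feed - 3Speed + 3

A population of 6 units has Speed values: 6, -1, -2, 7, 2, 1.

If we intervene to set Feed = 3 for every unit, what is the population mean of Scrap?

-9.5

Every unit gets Feed=3 under the intervention. Scrap values become -21, 0, 3, -24, -9, -6; E[Scrap|do(Feed=3)] = -9.5.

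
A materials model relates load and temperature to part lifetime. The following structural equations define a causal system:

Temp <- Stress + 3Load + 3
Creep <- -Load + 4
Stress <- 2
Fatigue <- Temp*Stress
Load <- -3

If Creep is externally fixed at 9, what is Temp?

-4

Under do(Creep=9), the mechanism Creep <- -Load + 4 is discarded; Creep is fixed at 9.
Since Temp is not a descendant of the intervened variable, it is unaffected.
Temp = Stress + 3Load + 3  [with Stress=2, Load=-3]  = -4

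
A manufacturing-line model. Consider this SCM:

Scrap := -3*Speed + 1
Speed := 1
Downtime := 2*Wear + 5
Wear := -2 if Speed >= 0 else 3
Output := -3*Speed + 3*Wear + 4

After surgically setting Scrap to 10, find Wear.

Under do(Scrap=10), the mechanism Scrap := -3*Speed + 1 is discarded; Scrap is fixed at 10.
Since Wear is not a descendant of the intervened variable, it is unaffected.
Wear = -2 if Speed >= 0 else 3  [with Speed=1]  = -2

-2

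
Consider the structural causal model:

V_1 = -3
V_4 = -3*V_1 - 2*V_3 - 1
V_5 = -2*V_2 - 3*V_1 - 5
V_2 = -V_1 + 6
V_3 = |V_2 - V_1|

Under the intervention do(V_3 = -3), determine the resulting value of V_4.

14

The intervention breaks the incoming arrows to V_3: V_3 = |V_2 - V_1| no longer applies, and V_3 = -3.
V_4 = -3*V_1 - 2*V_3 - 1  [with V_1=-3, V_3=-3]  = 14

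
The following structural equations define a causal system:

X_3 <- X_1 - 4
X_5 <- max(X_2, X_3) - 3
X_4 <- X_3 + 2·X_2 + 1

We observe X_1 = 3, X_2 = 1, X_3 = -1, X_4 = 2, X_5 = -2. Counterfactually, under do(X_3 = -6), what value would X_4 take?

The intervention breaks the incoming arrows to X_3: X_3 <- X_1 - 4 no longer applies, and X_3 = -6.
X_4 = X_3 + 2·X_2 + 1  [with X_3=-6, X_2=1]  = -3

-3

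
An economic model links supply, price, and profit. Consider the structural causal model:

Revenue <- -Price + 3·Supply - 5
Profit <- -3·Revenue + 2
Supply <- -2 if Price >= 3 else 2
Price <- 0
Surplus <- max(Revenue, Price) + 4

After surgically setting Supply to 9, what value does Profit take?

Under do(Supply=9), the mechanism Supply <- -2 if Price >= 3 else 2 is discarded; Supply is fixed at 9.
Revenue = -Price + 3·Supply - 5  [with Price=0, Supply=9]  = 22
Profit = -3·Revenue + 2  [with Revenue=22]  = -64

-64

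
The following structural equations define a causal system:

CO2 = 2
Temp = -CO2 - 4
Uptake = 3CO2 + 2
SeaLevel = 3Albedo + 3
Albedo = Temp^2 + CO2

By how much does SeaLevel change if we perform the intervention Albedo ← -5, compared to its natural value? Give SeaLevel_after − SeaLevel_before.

The intervention breaks the incoming arrows to Albedo: Albedo = Temp^2 + CO2 no longer applies, and Albedo = -5.
SeaLevel = 3Albedo + 3  [with Albedo=-5]  = -12
Without intervention: Temp = -CO2 - 4  [with CO2=2]  = -6; Albedo = Temp^2 + CO2  [with Temp=-6, CO2=2]  = 38; SeaLevel = 3Albedo + 3  [with Albedo=38]  = 117.
Change = -12 − 117 = -129.

-129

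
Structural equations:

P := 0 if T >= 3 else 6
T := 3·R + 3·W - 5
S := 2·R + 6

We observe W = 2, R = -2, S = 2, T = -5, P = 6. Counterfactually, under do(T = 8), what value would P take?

0

Intervening sets T = 8 and removes its equation (T := 3·R + 3·W - 5).
P = 0 if T >= 3 else 6  [with T=8]  = 0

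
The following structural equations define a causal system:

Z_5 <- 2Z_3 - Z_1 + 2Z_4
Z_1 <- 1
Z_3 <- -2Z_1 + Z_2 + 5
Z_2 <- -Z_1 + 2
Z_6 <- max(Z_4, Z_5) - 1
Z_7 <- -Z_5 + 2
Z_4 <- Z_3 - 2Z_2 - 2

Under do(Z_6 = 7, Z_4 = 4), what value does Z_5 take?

Setting Z_6 = 7, Z_4 = 4 by intervention discards those variables' equations.
Z_2 = -Z_1 + 2  [with Z_1=1]  = 1
Z_3 = -2Z_1 + Z_2 + 5  [with Z_1=1, Z_2=1]  = 4
Z_5 = 2Z_3 - Z_1 + 2Z_4  [with Z_3=4, Z_1=1, Z_4=4]  = 15

15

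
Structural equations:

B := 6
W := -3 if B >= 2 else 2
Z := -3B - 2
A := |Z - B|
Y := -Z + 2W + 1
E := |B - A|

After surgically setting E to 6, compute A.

26

do(E=6) replaces the equation E := |B - A| with the constant E = 6.
No directed path runs from E to A, so A keeps its natural value.
Z = -3B - 2  [with B=6]  = -20
A = |Z - B|  [with Z=-20, B=6]  = 26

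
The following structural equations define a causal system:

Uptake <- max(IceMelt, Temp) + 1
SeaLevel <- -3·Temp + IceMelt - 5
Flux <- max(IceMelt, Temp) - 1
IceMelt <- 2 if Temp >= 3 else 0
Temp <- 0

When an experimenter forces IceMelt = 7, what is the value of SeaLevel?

The intervention breaks the incoming arrows to IceMelt: IceMelt <- 2 if Temp >= 3 else 0 no longer applies, and IceMelt = 7.
SeaLevel = -3·Temp + IceMelt - 5  [with Temp=0, IceMelt=7]  = 2

2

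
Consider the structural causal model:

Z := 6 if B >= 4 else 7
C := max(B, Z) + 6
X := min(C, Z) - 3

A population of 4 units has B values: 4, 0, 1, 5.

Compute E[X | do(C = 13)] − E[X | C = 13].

-0.5

do(C=13) breaks C's dependence on B. With C=13 fixed, X across the units is 3, 4, 4, 3, mean 3.5.
Observing C=13 restricts to units where C's equation naturally yields 13: B ∈ {0, 1}. In that subpopulation X = 4, 4, mean 4.
Difference = 3.5 − 4 = -0.5.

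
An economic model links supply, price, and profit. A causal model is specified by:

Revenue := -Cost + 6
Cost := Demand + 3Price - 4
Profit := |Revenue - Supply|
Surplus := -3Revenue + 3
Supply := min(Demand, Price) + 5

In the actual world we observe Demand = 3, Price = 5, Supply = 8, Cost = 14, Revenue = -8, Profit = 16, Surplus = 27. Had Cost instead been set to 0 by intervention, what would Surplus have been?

The intervention breaks the incoming arrows to Cost: Cost := Demand + 3Price - 4 no longer applies, and Cost = 0.
Revenue = -Cost + 6  [with Cost=0]  = 6
Surplus = -3Revenue + 3  [with Revenue=6]  = -15

-15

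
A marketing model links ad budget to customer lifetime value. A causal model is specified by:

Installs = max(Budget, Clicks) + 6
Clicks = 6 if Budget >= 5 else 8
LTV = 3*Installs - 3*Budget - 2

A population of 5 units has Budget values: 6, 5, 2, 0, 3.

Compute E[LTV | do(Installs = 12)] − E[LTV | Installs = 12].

6.9

do(Installs=12) breaks Installs's dependence on Budget. With Installs=12 fixed, LTV across the units is 16, 19, 28, 34, 25, mean 24.4.
E[LTV|Installs=12] averages over only the 2 units with Installs=12 (Budget = 6, 5): LTV = 16, 19, mean 17.5.
Difference = 24.4 − 17.5 = 6.9.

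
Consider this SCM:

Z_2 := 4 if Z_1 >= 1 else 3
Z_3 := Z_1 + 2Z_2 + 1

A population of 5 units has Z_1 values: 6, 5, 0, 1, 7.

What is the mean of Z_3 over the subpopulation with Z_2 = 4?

13.75

Conditioning on Z_2=4 selects the 4 unit(s) with Z_1 ∈ {6, 5, 1, 7}. Their Z_3 values: 15, 14, 10, 16. Mean = 13.75.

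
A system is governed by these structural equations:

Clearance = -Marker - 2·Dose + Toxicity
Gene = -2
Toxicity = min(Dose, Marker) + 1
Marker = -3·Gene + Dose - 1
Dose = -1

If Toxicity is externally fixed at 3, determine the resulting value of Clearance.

Intervening sets Toxicity = 3 and removes its equation (Toxicity = min(Dose, Marker) + 1).
Marker = -3·Gene + Dose - 1  [with Gene=-2, Dose=-1]  = 4
Clearance = -Marker - 2·Dose + Toxicity  [with Marker=4, Dose=-1, Toxicity=3]  = 1

1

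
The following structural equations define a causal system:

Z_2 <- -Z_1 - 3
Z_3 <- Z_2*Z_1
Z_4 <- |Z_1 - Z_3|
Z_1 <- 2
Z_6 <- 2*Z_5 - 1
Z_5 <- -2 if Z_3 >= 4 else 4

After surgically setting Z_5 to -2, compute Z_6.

The intervention breaks the incoming arrows to Z_5: Z_5 <- -2 if Z_3 >= 4 else 4 no longer applies, and Z_5 = -2.
Z_6 = 2*Z_5 - 1  [with Z_5=-2]  = -5

-5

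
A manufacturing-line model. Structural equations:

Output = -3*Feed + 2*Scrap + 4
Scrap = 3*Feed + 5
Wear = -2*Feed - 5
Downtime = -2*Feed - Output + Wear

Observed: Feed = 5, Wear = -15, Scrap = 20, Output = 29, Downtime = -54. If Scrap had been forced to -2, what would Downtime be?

do(Scrap=-2) replaces the equation Scrap = 3*Feed + 5 with the constant Scrap = -2.
Wear = -2*Feed - 5  [with Feed=5]  = -15
Output = -3*Feed + 2*Scrap + 4  [with Feed=5, Scrap=-2]  = -15
Downtime = -2*Feed - Output + Wear  [with Feed=5, Output=-15, Wear=-15]  = -10

-10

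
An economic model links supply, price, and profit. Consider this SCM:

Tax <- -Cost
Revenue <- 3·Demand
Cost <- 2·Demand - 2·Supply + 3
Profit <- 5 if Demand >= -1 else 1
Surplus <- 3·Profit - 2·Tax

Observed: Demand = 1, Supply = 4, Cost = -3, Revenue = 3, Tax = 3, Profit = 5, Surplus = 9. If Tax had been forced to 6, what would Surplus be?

Under do(Tax=6), the mechanism Tax <- -Cost is discarded; Tax is fixed at 6.
Profit = 5 if Demand >= -1 else 1  [with Demand=1]  = 5
Surplus = 3·Profit - 2·Tax  [with Profit=5, Tax=6]  = 3

3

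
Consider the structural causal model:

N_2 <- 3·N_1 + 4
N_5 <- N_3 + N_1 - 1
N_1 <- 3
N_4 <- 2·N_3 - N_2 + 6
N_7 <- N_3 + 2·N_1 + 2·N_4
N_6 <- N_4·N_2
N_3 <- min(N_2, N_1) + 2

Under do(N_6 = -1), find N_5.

7

do(N_6=-1) replaces the equation N_6 <- N_4·N_2 with the constant N_6 = -1.
Since N_5 is not a descendant of the intervened variable, it is unaffected.
N_2 = 3·N_1 + 4  [with N_1=3]  = 13
N_3 = min(N_2, N_1) + 2  [with N_2=13, N_1=3]  = 5
N_5 = N_3 + N_1 - 1  [with N_3=5, N_1=3]  = 7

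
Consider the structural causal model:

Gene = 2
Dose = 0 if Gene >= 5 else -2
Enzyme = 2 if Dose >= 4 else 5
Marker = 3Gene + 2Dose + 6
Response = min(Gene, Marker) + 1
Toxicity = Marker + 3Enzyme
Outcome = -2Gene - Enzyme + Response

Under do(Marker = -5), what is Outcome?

-13

The intervention breaks the incoming arrows to Marker: Marker = 3Gene + 2Dose + 6 no longer applies, and Marker = -5.
Dose = 0 if Gene >= 5 else -2  [with Gene=2]  = -2
Enzyme = 2 if Dose >= 4 else 5  [with Dose=-2]  = 5
Response = min(Gene, Marker) + 1  [with Gene=2, Marker=-5]  = -4
Outcome = -2Gene - Enzyme + Response  [with Gene=2, Enzyme=5, Response=-4]  = -13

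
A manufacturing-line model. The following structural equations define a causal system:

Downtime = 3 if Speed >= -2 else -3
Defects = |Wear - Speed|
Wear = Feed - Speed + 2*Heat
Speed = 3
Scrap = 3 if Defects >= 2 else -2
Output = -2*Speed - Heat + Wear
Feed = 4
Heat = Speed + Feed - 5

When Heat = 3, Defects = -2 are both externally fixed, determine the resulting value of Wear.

7

The joint intervention fixes Heat = 3, Defects = -2, removing each variable's own equation.
Wear = Feed - Speed + 2*Heat  [with Feed=4, Speed=3, Heat=3]  = 7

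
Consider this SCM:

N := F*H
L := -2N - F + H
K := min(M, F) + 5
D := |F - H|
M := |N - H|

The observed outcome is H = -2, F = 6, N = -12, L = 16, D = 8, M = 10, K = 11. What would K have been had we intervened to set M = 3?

8

Intervening sets M = 3 and removes its equation (M := |N - H|).
K = min(M, F) + 5  [with M=3, F=6]  = 8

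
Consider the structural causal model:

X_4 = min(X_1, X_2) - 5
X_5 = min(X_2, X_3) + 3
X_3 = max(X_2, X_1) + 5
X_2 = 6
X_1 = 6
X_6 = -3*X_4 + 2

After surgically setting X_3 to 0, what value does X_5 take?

3

do(X_3=0) replaces the equation X_3 = max(X_2, X_1) + 5 with the constant X_3 = 0.
X_5 = min(X_2, X_3) + 3  [with X_2=6, X_3=0]  = 3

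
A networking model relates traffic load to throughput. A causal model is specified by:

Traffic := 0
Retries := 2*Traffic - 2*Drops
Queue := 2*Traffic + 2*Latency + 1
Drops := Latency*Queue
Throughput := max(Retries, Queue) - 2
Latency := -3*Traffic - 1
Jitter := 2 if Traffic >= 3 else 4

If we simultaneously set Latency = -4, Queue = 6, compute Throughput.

Under do(Latency = -4, Queue = 6), each intervened variable's structural equation is replaced by its fixed value.
Drops = Latency*Queue  [with Latency=-4, Queue=6]  = -24
Retries = 2*Traffic - 2*Drops  [with Traffic=0, Drops=-24]  = 48
Throughput = max(Retries, Queue) - 2  [with Retries=48, Queue=6]  = 46

46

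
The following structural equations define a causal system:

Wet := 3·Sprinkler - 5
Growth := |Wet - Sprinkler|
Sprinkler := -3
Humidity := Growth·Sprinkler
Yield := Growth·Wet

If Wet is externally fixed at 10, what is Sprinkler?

Under do(Wet=10), the mechanism Wet := 3·Sprinkler - 5 is discarded; Wet is fixed at 10.
Sprinkler is not downstream of the intervention, so its value is determined by the original equations.

-3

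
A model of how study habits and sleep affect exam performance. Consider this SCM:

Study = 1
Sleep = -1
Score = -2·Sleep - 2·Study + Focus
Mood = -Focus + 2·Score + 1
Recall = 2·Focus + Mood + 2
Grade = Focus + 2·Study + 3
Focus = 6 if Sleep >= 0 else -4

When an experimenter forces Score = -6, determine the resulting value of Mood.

Intervening sets Score = -6 and removes its equation (Score = -2·Sleep - 2·Study + Focus).
Focus = 6 if Sleep >= 0 else -4  [with Sleep=-1]  = -4
Mood = -Focus + 2·Score + 1  [with Focus=-4, Score=-6]  = -7

-7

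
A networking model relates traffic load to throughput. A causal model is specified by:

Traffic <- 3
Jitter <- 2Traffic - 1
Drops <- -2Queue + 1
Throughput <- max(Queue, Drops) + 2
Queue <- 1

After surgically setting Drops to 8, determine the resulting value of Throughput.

10

do(Drops=8) replaces the equation Drops <- -2Queue + 1 with the constant Drops = 8.
Throughput = max(Queue, Drops) + 2  [with Queue=1, Drops=8]  = 10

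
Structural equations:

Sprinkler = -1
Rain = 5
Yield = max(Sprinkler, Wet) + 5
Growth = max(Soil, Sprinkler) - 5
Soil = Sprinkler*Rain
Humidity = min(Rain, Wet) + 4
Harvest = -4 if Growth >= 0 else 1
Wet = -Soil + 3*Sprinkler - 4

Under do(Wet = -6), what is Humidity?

-2

Under do(Wet=-6), the mechanism Wet = -Soil + 3*Sprinkler - 4 is discarded; Wet is fixed at -6.
Humidity = min(Rain, Wet) + 4  [with Rain=5, Wet=-6]  = -2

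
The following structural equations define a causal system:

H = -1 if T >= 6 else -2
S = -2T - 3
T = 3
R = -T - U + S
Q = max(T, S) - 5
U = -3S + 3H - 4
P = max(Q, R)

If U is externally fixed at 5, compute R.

Under do(U=5), the mechanism U = -3S + 3H - 4 is discarded; U is fixed at 5.
S = -2T - 3  [with T=3]  = -9
R = -T - U + S  [with T=3, U=5, S=-9]  = -17

-17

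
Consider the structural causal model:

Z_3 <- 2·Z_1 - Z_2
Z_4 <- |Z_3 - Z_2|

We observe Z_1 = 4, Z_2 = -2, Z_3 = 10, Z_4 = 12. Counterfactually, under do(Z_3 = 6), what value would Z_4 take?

8

The intervention breaks the incoming arrows to Z_3: Z_3 <- 2·Z_1 - Z_2 no longer applies, and Z_3 = 6.
Z_4 = |Z_3 - Z_2|  [with Z_3=6, Z_2=-2]  = 8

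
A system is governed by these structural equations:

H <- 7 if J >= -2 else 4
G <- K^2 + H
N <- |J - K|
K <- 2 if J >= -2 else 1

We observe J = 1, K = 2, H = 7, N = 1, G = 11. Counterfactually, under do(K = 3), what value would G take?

16

do(K=3) replaces the equation K <- 2 if J >= -2 else 1 with the constant K = 3.
H = 7 if J >= -2 else 4  [with J=1]  = 7
G = K^2 + H  [with K=3, H=7]  = 16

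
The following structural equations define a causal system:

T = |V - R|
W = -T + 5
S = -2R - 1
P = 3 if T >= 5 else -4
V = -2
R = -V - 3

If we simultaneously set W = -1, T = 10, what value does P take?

3

The joint intervention fixes W = -1, T = 10, removing each variable's own equation.
P = 3 if T >= 5 else -4  [with T=10]  = 3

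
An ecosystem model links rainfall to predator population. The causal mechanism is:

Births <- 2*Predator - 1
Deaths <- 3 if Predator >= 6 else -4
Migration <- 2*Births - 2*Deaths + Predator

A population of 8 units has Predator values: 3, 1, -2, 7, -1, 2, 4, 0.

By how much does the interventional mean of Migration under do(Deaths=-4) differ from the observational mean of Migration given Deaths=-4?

do(Deaths=-4) breaks Deaths's dependence on Predator. With Deaths=-4 fixed, Migration across the units is 21, 11, -4, 41, 1, 16, 26, 6, mean 14.75.
E[Migration|Deaths=-4] averages over only the 7 units with Deaths=-4 (Predator = 3, 1, -2, -1, 2, 4, 0): Migration = 21, 11, -4, 1, 16, 26, 6, mean 11.
Difference = 14.75 − 11 = 3.75.

3.75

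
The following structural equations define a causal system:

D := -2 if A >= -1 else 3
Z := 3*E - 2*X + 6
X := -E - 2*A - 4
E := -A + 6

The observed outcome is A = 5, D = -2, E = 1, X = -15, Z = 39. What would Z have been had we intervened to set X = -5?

Intervening sets X = -5 and removes its equation (X := -E - 2*A - 4).
E = -A + 6  [with A=5]  = 1
Z = 3*E - 2*X + 6  [with E=1, X=-5]  = 19

19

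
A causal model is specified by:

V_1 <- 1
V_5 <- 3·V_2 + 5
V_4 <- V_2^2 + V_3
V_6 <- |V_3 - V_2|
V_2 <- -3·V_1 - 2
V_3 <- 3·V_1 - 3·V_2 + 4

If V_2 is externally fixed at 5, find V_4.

Under do(V_2=5), the mechanism V_2 <- -3·V_1 - 2 is discarded; V_2 is fixed at 5.
V_3 = 3·V_1 - 3·V_2 + 4  [with V_1=1, V_2=5]  = -8
V_4 = V_2^2 + V_3  [with V_2=5, V_3=-8]  = 17

17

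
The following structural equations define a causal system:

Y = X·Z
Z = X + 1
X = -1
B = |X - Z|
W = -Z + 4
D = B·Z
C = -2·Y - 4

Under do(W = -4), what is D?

0

The intervention breaks the incoming arrows to W: W = -Z + 4 no longer applies, and W = -4.
Since D is not a descendant of the intervened variable, it is unaffected.
Z = X + 1  [with X=-1]  = 0
B = |X - Z|  [with X=-1, Z=0]  = 1
D = B·Z  [with B=1, Z=0]  = 0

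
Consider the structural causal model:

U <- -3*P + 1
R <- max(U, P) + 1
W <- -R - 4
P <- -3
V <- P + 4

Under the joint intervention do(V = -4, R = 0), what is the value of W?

-4

Under do(V = -4, R = 0), each intervened variable's structural equation is replaced by its fixed value.
W = -R - 4  [with R=0]  = -4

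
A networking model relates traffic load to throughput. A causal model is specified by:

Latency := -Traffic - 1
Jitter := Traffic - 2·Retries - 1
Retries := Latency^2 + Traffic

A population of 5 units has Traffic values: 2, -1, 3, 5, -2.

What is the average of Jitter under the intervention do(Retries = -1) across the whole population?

2.4

The intervention sets Retries=-1 in all 5 units regardless of Traffic. Recomputing Jitter per unit gives 3, 0, 4, 6, -1; average 2.4.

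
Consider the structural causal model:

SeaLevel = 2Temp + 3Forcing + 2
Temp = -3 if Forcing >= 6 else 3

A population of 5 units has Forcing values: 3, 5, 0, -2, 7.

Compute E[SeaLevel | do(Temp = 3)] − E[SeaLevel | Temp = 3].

3.3

do(Temp=3) breaks Temp's dependence on Forcing. With Temp=3 fixed, SeaLevel across the units is 17, 23, 8, 2, 29, mean 15.8.
Observing Temp=3 restricts to units where Temp's equation naturally yields 3: Forcing ∈ {3, 5, 0, -2}. In that subpopulation SeaLevel = 17, 23, 8, 2, mean 12.5.
Difference = 15.8 − 12.5 = 3.3.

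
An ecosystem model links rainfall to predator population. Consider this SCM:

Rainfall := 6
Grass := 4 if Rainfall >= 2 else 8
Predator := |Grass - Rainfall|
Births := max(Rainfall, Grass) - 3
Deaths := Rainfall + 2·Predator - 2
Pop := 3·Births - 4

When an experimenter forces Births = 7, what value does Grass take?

4

The intervention breaks the incoming arrows to Births: Births := max(Rainfall, Grass) - 3 no longer applies, and Births = 7.
Since Grass is not a descendant of the intervened variable, it is unaffected.
Grass = 4 if Rainfall >= 2 else 8  [with Rainfall=6]  = 4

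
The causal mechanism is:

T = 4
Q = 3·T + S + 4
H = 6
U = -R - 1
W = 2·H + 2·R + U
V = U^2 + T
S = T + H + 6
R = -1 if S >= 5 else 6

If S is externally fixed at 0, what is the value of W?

17

The intervention breaks the incoming arrows to S: S = T + H + 6 no longer applies, and S = 0.
R = -1 if S >= 5 else 6  [with S=0]  = 6
U = -R - 1  [with R=6]  = -7
W = 2·H + 2·R + U  [with H=6, R=6, U=-7]  = 17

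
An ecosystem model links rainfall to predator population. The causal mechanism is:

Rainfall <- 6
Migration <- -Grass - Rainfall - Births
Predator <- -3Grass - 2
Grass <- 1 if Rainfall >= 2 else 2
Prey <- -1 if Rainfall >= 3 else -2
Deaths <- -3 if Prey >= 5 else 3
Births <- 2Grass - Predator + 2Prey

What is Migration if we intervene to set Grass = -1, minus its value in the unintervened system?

12

Under do(Grass=-1), the mechanism Grass <- 1 if Rainfall >= 2 else 2 is discarded; Grass is fixed at -1.
Prey = -1 if Rainfall >= 3 else -2  [with Rainfall=6]  = -1
Predator = -3Grass - 2  [with Grass=-1]  = 1
Births = 2Grass - Predator + 2Prey  [with Grass=-1, Predator=1, Prey=-1]  = -5
Migration = -Grass - Rainfall - Births  [with Grass=-1, Rainfall=6, Births=-5]  = 0
Without intervention: Grass = 1 if Rainfall >= 2 else 2  [with Rainfall=6]  = 1; Prey = -1 if Rainfall >= 3 else -2  [with Rainfall=6]  = -1; Predator = -3Grass - 2  [with Grass=1]  = -5; Births = 2Grass - Predator + 2Prey  [with Grass=1, Predator=-5, Prey=-1]  = 5; Migration = -Grass - Rainfall - Births  [with Grass=1, Rainfall=6, Births=5]  = -12.
Change = 0 − (-12) = 12.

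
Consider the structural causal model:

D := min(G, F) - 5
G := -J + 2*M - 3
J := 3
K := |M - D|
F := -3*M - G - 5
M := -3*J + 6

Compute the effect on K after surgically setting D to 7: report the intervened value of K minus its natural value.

-4

The intervention breaks the incoming arrows to D: D := min(G, F) - 5 no longer applies, and D = 7.
M = -3*J + 6  [with J=3]  = -3
K = |M - D|  [with M=-3, D=7]  = 10
Without intervention: M = -3*J + 6  [with J=3]  = -3; G = -J + 2*M - 3  [with J=3, M=-3]  = -12; F = -3*M - G - 5  [with M=-3, G=-12]  = 16; D = min(G, F) - 5  [with G=-12, F=16]  = -17; K = |M - D|  [with M=-3, D=-17]  = 14.
Change = 10 − 14 = -4.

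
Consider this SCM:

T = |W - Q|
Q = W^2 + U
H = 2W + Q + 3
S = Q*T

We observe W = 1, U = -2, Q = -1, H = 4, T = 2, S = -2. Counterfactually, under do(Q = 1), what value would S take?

The intervention breaks the incoming arrows to Q: Q = W^2 + U no longer applies, and Q = 1.
T = |W - Q|  [with W=1, Q=1]  = 0
S = Q*T  [with Q=1, T=0]  = 0

0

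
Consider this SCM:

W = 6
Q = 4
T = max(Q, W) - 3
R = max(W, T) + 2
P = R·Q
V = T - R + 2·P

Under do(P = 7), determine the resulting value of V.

The intervention breaks the incoming arrows to P: P = R·Q no longer applies, and P = 7.
T = max(Q, W) - 3  [with Q=4, W=6]  = 3
R = max(W, T) + 2  [with W=6, T=3]  = 8
V = T - R + 2·P  [with T=3, R=8, P=7]  = 9

9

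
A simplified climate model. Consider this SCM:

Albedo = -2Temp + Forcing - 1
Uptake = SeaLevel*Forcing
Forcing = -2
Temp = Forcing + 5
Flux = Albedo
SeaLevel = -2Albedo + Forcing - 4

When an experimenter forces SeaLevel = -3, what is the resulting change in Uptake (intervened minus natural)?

30

Under do(SeaLevel=-3), the mechanism SeaLevel = -2Albedo + Forcing - 4 is discarded; SeaLevel is fixed at -3.
Uptake = SeaLevel*Forcing  [with SeaLevel=-3, Forcing=-2]  = 6
Without intervention: Temp = Forcing + 5  [with Forcing=-2]  = 3; Albedo = -2Temp + Forcing - 1  [with Temp=3, Forcing=-2]  = -9; SeaLevel = -2Albedo + Forcing - 4  [with Albedo=-9, Forcing=-2]  = 12; Uptake = SeaLevel*Forcing  [with SeaLevel=12, Forcing=-2]  = -24.
Change = 6 − (-24) = 30.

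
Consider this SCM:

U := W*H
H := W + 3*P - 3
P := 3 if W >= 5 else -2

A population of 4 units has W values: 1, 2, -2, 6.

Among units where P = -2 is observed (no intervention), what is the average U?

Observing P=-2 restricts to units where P's equation naturally yields -2: W ∈ {1, 2, -2}. In that subpopulation U = -8, -14, 22, mean 0.

0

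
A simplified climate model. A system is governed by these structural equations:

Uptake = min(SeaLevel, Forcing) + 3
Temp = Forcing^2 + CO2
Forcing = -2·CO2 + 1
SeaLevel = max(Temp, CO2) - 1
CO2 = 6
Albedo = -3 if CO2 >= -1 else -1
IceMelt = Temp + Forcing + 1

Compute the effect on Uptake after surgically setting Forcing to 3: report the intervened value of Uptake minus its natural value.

Under do(Forcing=3), the mechanism Forcing = -2·CO2 + 1 is discarded; Forcing is fixed at 3.
Temp = Forcing^2 + CO2  [with Forcing=3, CO2=6]  = 15
SeaLevel = max(Temp, CO2) - 1  [with Temp=15, CO2=6]  = 14
Uptake = min(SeaLevel, Forcing) + 3  [with SeaLevel=14, Forcing=3]  = 6
Without intervention: Forcing = -2·CO2 + 1  [with CO2=6]  = -11; Temp = Forcing^2 + CO2  [with Forcing=-11, CO2=6]  = 127; SeaLevel = max(Temp, CO2) - 1  [with Temp=127, CO2=6]  = 126; Uptake = min(SeaLevel, Forcing) + 3  [with SeaLevel=126, Forcing=-11]  = -8.
Change = 6 − (-8) = 14.

14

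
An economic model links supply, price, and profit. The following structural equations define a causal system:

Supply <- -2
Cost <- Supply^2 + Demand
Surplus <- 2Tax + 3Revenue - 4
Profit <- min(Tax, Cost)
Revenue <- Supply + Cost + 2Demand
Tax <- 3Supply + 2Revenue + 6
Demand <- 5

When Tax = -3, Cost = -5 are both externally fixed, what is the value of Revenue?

Under do(Tax = -3, Cost = -5), each intervened variable's structural equation is replaced by its fixed value.
Revenue = Supply + Cost + 2Demand  [with Supply=-2, Cost=-5, Demand=5]  = 3

3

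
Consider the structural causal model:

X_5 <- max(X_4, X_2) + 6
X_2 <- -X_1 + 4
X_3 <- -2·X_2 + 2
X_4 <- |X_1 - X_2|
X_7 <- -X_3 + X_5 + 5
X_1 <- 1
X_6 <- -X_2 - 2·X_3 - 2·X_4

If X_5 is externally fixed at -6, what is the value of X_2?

Under do(X_5=-6), the mechanism X_5 <- max(X_4, X_2) + 6 is discarded; X_5 is fixed at -6.
No directed path runs from X_5 to X_2, so X_2 keeps its natural value.
X_2 = -X_1 + 4  [with X_1=1]  = 3

3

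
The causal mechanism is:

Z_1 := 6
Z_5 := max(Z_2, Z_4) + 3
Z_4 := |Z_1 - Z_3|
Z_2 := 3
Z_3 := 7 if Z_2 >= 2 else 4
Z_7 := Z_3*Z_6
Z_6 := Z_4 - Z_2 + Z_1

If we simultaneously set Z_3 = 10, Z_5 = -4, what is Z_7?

70

Under do(Z_3 = 10, Z_5 = -4), each intervened variable's structural equation is replaced by its fixed value.
Z_4 = |Z_1 - Z_3|  [with Z_1=6, Z_3=10]  = 4
Z_6 = Z_4 - Z_2 + Z_1  [with Z_4=4, Z_2=3, Z_1=6]  = 7
Z_7 = Z_3*Z_6  [with Z_3=10, Z_6=7]  = 70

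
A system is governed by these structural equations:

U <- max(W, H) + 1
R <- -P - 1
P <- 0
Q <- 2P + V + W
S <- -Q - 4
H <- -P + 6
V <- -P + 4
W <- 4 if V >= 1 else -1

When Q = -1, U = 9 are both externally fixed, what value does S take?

The joint intervention fixes Q = -1, U = 9, removing each variable's own equation.
S = -Q - 4  [with Q=-1]  = -3

-3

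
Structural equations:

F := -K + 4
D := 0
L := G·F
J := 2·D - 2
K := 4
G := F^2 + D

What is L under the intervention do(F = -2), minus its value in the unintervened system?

The intervention breaks the incoming arrows to F: F := -K + 4 no longer applies, and F = -2.
G = F^2 + D  [with F=-2, D=0]  = 4
L = G·F  [with G=4, F=-2]  = -8
Without intervention: F = -K + 4  [with K=4]  = 0; G = F^2 + D  [with F=0, D=0]  = 0; L = G·F  [with G=0, F=0]  = 0.
Change = -8 − 0 = -8.

-8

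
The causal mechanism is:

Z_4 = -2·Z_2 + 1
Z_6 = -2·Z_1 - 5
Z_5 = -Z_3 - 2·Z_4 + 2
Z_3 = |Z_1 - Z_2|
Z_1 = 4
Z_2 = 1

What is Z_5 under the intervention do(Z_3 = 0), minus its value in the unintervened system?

3

do(Z_3=0) replaces the equation Z_3 = |Z_1 - Z_2| with the constant Z_3 = 0.
Z_4 = -2·Z_2 + 1  [with Z_2=1]  = -1
Z_5 = -Z_3 - 2·Z_4 + 2  [with Z_3=0, Z_4=-1]  = 4
Without intervention: Z_3 = |Z_1 - Z_2|  [with Z_1=4, Z_2=1]  = 3; Z_4 = -2·Z_2 + 1  [with Z_2=1]  = -1; Z_5 = -Z_3 - 2·Z_4 + 2  [with Z_3=3, Z_4=-1]  = 1.
Change = 4 − 1 = 3.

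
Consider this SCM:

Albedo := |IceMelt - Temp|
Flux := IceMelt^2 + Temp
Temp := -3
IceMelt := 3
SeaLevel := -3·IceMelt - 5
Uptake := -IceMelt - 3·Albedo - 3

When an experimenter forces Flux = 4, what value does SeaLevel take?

-14

The intervention breaks the incoming arrows to Flux: Flux := IceMelt^2 + Temp no longer applies, and Flux = 4.
Since SeaLevel is not a descendant of the intervened variable, it is unaffected.
SeaLevel = -3·IceMelt - 5  [with IceMelt=3]  = -14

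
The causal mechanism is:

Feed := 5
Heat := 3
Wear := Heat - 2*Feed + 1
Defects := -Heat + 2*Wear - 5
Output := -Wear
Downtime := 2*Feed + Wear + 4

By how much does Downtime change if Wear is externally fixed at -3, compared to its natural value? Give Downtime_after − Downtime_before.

3

The intervention breaks the incoming arrows to Wear: Wear := Heat - 2*Feed + 1 no longer applies, and Wear = -3.
Downtime = 2*Feed + Wear + 4  [with Feed=5, Wear=-3]  = 11
Without intervention: Wear = Heat - 2*Feed + 1  [with Heat=3, Feed=5]  = -6; Downtime = 2*Feed + Wear + 4  [with Feed=5, Wear=-6]  = 8.
Change = 11 − 8 = 3.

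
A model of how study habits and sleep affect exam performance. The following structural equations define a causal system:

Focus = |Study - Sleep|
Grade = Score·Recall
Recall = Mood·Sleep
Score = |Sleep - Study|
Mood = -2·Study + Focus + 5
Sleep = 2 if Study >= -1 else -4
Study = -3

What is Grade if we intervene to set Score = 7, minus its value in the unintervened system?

-288

The intervention breaks the incoming arrows to Score: Score = |Sleep - Study| no longer applies, and Score = 7.
Sleep = 2 if Study >= -1 else -4  [with Study=-3]  = -4
Focus = |Study - Sleep|  [with Study=-3, Sleep=-4]  = 1
Mood = -2·Study + Focus + 5  [with Study=-3, Focus=1]  = 12
Recall = Mood·Sleep  [with Mood=12, Sleep=-4]  = -48
Grade = Score·Recall  [with Score=7, Recall=-48]  = -336
Without intervention: Sleep = 2 if Study >= -1 else -4  [with Study=-3]  = -4; Focus = |Study - Sleep|  [with Study=-3, Sleep=-4]  = 1; Score = |Sleep - Study|  [with Sleep=-4, Study=-3]  = 1; Mood = -2·Study + Focus + 5  [with Study=-3, Focus=1]  = 12; Recall = Mood·Sleep  [with Mood=12, Sleep=-4]  = -48; Grade = Score·Recall  [with Score=1, Recall=-48]  = -48.
Change = -336 − (-48) = -288.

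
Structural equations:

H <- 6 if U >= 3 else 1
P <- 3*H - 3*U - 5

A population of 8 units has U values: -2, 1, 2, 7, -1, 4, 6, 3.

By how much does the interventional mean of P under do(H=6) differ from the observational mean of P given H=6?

do(H=6) breaks H's dependence on U. With H=6 fixed, P across the units is 19, 10, 7, -8, 16, 1, -5, 4, mean 5.5.
E[P|H=6] averages over only the 4 units with H=6 (U = 7, 4, 6, 3): P = -8, 1, -5, 4, mean -2.
Difference = 5.5 − (-2) = 7.5.

7.5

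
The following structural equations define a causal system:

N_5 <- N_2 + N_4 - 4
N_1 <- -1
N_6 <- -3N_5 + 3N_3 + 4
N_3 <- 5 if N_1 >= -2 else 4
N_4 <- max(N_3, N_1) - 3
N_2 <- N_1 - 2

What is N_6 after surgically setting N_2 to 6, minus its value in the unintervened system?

Under do(N_2=6), the mechanism N_2 <- N_1 - 2 is discarded; N_2 is fixed at 6.
N_3 = 5 if N_1 >= -2 else 4  [with N_1=-1]  = 5
N_4 = max(N_3, N_1) - 3  [with N_3=5, N_1=-1]  = 2
N_5 = N_2 + N_4 - 4  [with N_2=6, N_4=2]  = 4
N_6 = -3N_5 + 3N_3 + 4  [with N_5=4, N_3=5]  = 7
Without intervention: N_2 = N_1 - 2  [with N_1=-1]  = -3; N_3 = 5 if N_1 >= -2 else 4  [with N_1=-1]  = 5; N_4 = max(N_3, N_1) - 3  [with N_3=5, N_1=-1]  = 2; N_5 = N_2 + N_4 - 4  [with N_2=-3, N_4=2]  = -5; N_6 = -3N_5 + 3N_3 + 4  [with N_5=-5, N_3=5]  = 34.
Change = 7 − 34 = -27.

-27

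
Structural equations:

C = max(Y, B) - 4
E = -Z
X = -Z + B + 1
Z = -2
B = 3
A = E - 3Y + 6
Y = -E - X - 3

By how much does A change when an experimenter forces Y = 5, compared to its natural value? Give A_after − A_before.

-48

The intervention breaks the incoming arrows to Y: Y = -E - X - 3 no longer applies, and Y = 5.
E = -Z  [with Z=-2]  = 2
A = E - 3Y + 6  [with E=2, Y=5]  = -7
Without intervention: X = -Z + B + 1  [with Z=-2, B=3]  = 6; E = -Z  [with Z=-2]  = 2; Y = -E - X - 3  [with E=2, X=6]  = -11; A = E - 3Y + 6  [with E=2, Y=-11]  = 41.
Change = -7 − 41 = -48.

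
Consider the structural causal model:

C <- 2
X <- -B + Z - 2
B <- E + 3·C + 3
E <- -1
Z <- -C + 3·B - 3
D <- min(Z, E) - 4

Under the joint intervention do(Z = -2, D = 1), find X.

Setting Z = -2, D = 1 by intervention discards those variables' equations.
B = E + 3·C + 3  [with E=-1, C=2]  = 8
X = -B + Z - 2  [with B=8, Z=-2]  = -12

-12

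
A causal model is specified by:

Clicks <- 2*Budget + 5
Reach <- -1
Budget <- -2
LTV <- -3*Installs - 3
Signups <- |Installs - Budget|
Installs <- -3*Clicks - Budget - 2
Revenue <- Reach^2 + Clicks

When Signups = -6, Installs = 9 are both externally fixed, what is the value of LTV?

-30

Setting Signups = -6, Installs = 9 by intervention discards those variables' equations.
LTV = -3*Installs - 3  [with Installs=9]  = -30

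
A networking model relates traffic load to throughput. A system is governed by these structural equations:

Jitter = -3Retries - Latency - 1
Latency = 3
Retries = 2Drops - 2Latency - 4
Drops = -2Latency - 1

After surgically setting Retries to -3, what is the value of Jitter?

5

The intervention breaks the incoming arrows to Retries: Retries = 2Drops - 2Latency - 4 no longer applies, and Retries = -3.
Jitter = -3Retries - Latency - 1  [with Retries=-3, Latency=3]  = 5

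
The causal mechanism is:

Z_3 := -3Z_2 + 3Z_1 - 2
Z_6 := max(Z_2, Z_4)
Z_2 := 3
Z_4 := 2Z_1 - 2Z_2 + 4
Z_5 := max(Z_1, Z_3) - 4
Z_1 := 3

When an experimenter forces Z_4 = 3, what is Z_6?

3

Under do(Z_4=3), the mechanism Z_4 := 2Z_1 - 2Z_2 + 4 is discarded; Z_4 is fixed at 3.
Z_6 = max(Z_2, Z_4)  [with Z_2=3, Z_4=3]  = 3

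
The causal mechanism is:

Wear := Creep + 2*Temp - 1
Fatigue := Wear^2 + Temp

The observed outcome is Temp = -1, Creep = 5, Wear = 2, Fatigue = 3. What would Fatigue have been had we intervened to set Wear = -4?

15

The intervention breaks the incoming arrows to Wear: Wear := Creep + 2*Temp - 1 no longer applies, and Wear = -4.
Fatigue = Wear^2 + Temp  [with Wear=-4, Temp=-1]  = 15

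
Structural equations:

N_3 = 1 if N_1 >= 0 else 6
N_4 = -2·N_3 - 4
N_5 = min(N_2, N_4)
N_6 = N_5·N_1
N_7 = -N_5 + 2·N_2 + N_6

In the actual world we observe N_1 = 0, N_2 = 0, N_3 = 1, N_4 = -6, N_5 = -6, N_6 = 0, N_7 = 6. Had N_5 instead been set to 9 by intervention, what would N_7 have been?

Under do(N_5=9), the mechanism N_5 = min(N_2, N_4) is discarded; N_5 is fixed at 9.
N_6 = N_5·N_1  [with N_5=9, N_1=0]  = 0
N_7 = -N_5 + 2·N_2 + N_6  [with N_5=9, N_2=0, N_6=0]  = -9

-9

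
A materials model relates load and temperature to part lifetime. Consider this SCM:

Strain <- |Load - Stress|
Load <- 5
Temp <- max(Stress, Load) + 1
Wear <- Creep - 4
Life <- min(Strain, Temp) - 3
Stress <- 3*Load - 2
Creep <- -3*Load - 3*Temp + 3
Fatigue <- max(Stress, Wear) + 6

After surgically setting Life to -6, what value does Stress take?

13

The intervention breaks the incoming arrows to Life: Life <- min(Strain, Temp) - 3 no longer applies, and Life = -6.
Stress is not downstream of the intervention, so its value is determined by the original equations.
Stress = 3*Load - 2  [with Load=5]  = 13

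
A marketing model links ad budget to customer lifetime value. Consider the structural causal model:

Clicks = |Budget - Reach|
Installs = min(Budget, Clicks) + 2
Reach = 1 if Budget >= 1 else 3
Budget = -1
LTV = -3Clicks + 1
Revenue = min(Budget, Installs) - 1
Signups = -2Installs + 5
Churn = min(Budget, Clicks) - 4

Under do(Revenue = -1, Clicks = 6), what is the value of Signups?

3

Under do(Revenue = -1, Clicks = 6), each intervened variable's structural equation is replaced by its fixed value.
Installs = min(Budget, Clicks) + 2  [with Budget=-1, Clicks=6]  = 1
Signups = -2Installs + 5  [with Installs=1]  = 3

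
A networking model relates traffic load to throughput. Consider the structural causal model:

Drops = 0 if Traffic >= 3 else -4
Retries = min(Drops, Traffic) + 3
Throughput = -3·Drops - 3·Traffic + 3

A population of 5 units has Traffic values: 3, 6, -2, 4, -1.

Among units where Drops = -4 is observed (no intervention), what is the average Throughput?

19.5

E[Throughput|Drops=-4] averages over only the 2 units with Drops=-4 (Traffic = -2, -1): Throughput = 21, 18, mean 19.5.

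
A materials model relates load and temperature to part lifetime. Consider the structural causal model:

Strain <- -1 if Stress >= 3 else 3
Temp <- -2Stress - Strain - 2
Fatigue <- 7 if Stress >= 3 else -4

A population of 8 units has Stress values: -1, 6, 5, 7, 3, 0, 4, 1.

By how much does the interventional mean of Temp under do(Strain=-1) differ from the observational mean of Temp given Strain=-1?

Every unit gets Strain=-1 under the intervention. Temp values become 1, -13, -11, -15, -7, -1, -9, -3; E[Temp|do(Strain=-1)] = -7.25.
Conditioning on Strain=-1 selects the 5 unit(s) with Stress ∈ {6, 5, 7, 3, 4}. Their Temp values: -13, -11, -15, -7, -9. Mean = -11.
Difference = -7.25 − (-11) = 3.75.

3.75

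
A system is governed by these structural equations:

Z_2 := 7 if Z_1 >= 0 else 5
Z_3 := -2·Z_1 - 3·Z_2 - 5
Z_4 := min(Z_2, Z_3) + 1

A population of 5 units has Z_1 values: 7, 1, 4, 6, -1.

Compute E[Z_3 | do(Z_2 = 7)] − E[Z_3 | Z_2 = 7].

2.2

Under do(Z_2=7), Z_2's equation is replaced by Z_2=7 for every unit. Per-unit Z_3: -40, -28, -34, -38, -24. Mean = -32.8.
Conditioning on Z_2=7 selects the 4 unit(s) with Z_1 ∈ {7, 1, 4, 6}. Their Z_3 values: -40, -28, -34, -38. Mean = -35.
Difference = -32.8 − (-35) = 2.2.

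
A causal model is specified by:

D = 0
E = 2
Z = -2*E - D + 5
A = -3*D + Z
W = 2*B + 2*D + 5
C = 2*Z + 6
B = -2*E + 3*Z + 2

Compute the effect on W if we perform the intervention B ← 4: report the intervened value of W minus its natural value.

6

Intervening sets B = 4 and removes its equation (B = -2*E + 3*Z + 2).
W = 2*B + 2*D + 5  [with B=4, D=0]  = 13
Without intervention: Z = -2*E - D + 5  [with E=2, D=0]  = 1; B = -2*E + 3*Z + 2  [with E=2, Z=1]  = 1; W = 2*B + 2*D + 5  [with B=1, D=0]  = 7.
Change = 13 − 7 = 6.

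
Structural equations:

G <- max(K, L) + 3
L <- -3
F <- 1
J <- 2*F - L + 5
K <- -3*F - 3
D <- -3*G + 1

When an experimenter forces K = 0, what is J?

10

do(K=0) replaces the equation K <- -3*F - 3 with the constant K = 0.
J is not downstream of the intervention, so its value is determined by the original equations.
J = 2*F - L + 5  [with F=1, L=-3]  = 10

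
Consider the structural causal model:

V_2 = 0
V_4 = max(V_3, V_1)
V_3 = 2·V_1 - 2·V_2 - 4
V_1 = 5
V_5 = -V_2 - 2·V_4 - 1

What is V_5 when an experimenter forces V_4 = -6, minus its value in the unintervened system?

24

Intervening sets V_4 = -6 and removes its equation (V_4 = max(V_3, V_1)).
V_5 = -V_2 - 2·V_4 - 1  [with V_2=0, V_4=-6]  = 11
Without intervention: V_3 = 2·V_1 - 2·V_2 - 4  [with V_1=5, V_2=0]  = 6; V_4 = max(V_3, V_1)  [with V_3=6, V_1=5]  = 6; V_5 = -V_2 - 2·V_4 - 1  [with V_2=0, V_4=6]  = -13.
Change = 11 − (-13) = 24.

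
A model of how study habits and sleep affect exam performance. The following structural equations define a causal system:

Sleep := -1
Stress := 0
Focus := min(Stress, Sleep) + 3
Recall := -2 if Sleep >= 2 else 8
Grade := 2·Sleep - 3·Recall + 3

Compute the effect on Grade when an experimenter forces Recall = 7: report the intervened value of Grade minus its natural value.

Intervening sets Recall = 7 and removes its equation (Recall := -2 if Sleep >= 2 else 8).
Grade = 2·Sleep - 3·Recall + 3  [with Sleep=-1, Recall=7]  = -20
Without intervention: Recall = -2 if Sleep >= 2 else 8  [with Sleep=-1]  = 8; Grade = 2·Sleep - 3·Recall + 3  [with Sleep=-1, Recall=8]  = -23.
Change = -20 − (-23) = 3.

3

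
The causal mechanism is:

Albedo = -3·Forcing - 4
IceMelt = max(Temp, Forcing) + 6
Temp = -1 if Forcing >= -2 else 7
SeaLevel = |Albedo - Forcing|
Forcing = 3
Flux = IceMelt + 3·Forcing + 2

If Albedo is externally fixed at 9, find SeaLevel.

6

Intervening sets Albedo = 9 and removes its equation (Albedo = -3·Forcing - 4).
SeaLevel = |Albedo - Forcing|  [with Albedo=9, Forcing=3]  = 6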